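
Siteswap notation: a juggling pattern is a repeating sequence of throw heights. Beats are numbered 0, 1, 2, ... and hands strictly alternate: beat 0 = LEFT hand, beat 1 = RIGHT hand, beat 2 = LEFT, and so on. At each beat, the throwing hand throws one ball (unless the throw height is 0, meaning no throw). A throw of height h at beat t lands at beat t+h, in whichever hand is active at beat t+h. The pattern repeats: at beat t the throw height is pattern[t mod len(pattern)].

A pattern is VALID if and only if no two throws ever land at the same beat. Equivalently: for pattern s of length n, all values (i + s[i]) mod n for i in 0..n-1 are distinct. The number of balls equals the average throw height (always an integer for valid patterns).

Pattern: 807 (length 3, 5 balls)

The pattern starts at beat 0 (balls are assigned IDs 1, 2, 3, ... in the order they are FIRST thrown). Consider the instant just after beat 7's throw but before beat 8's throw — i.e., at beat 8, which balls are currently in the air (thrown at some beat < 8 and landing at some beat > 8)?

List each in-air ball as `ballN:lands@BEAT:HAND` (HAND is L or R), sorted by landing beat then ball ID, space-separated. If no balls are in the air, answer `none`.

Beat 0 (L): throw ball1 h=8 -> lands@8:L; in-air after throw: [b1@8:L]
Beat 2 (L): throw ball2 h=7 -> lands@9:R; in-air after throw: [b1@8:L b2@9:R]
Beat 3 (R): throw ball3 h=8 -> lands@11:R; in-air after throw: [b1@8:L b2@9:R b3@11:R]
Beat 5 (R): throw ball4 h=7 -> lands@12:L; in-air after throw: [b1@8:L b2@9:R b3@11:R b4@12:L]
Beat 6 (L): throw ball5 h=8 -> lands@14:L; in-air after throw: [b1@8:L b2@9:R b3@11:R b4@12:L b5@14:L]
Beat 8 (L): throw ball1 h=7 -> lands@15:R; in-air after throw: [b2@9:R b3@11:R b4@12:L b5@14:L b1@15:R]

Answer: ball2:lands@9:R ball3:lands@11:R ball4:lands@12:L ball5:lands@14:L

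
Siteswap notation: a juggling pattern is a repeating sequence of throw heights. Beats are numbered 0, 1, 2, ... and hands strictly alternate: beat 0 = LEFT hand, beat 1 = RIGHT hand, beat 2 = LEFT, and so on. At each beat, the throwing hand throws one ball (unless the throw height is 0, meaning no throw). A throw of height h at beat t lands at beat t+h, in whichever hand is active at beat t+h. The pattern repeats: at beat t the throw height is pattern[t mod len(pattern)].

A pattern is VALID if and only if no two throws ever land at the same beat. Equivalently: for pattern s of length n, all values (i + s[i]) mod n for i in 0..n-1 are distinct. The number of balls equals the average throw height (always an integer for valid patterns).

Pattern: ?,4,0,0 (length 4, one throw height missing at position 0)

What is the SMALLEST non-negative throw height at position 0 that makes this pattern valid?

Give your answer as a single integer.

i=0: s[i]=? (unknown)
i=1: (1 + 4) mod 4 = 1
i=2: (2 + 0) mod 4 = 2
i=3: (3 + 0) mod 4 = 3
Known residues: [1, 2, 3]; need a permutation of 0..3, so missing residue r = 0
Need (0 + s) mod 4 = 0; smallest s = (0 - 0) mod 4 = 0

Answer: 0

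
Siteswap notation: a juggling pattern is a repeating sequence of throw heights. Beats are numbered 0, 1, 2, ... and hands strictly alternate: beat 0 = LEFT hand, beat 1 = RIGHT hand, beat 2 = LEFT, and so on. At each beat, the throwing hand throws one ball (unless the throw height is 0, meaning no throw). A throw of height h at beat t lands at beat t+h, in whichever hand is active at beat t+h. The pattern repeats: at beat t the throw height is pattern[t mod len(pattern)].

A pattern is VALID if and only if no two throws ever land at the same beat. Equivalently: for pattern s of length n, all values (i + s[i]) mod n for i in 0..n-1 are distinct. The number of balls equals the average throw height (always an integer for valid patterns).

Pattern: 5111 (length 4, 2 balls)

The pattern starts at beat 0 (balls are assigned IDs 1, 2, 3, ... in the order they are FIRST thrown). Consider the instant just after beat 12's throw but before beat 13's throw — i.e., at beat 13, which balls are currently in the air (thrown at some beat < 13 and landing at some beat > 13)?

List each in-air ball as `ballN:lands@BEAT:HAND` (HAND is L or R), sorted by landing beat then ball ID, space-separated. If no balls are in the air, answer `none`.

Answer: ball2:lands@17:R

Derivation:
Beat 0 (L): throw ball1 h=5 -> lands@5:R; in-air after throw: [b1@5:R]
Beat 1 (R): throw ball2 h=1 -> lands@2:L; in-air after throw: [b2@2:L b1@5:R]
Beat 2 (L): throw ball2 h=1 -> lands@3:R; in-air after throw: [b2@3:R b1@5:R]
Beat 3 (R): throw ball2 h=1 -> lands@4:L; in-air after throw: [b2@4:L b1@5:R]
Beat 4 (L): throw ball2 h=5 -> lands@9:R; in-air after throw: [b1@5:R b2@9:R]
Beat 5 (R): throw ball1 h=1 -> lands@6:L; in-air after throw: [b1@6:L b2@9:R]
Beat 6 (L): throw ball1 h=1 -> lands@7:R; in-air after throw: [b1@7:R b2@9:R]
Beat 7 (R): throw ball1 h=1 -> lands@8:L; in-air after throw: [b1@8:L b2@9:R]
Beat 8 (L): throw ball1 h=5 -> lands@13:R; in-air after throw: [b2@9:R b1@13:R]
Beat 9 (R): throw ball2 h=1 -> lands@10:L; in-air after throw: [b2@10:L b1@13:R]
Beat 10 (L): throw ball2 h=1 -> lands@11:R; in-air after throw: [b2@11:R b1@13:R]
Beat 11 (R): throw ball2 h=1 -> lands@12:L; in-air after throw: [b2@12:L b1@13:R]
Beat 12 (L): throw ball2 h=5 -> lands@17:R; in-air after throw: [b1@13:R b2@17:R]
Beat 13 (R): throw ball1 h=1 -> lands@14:L; in-air after throw: [b1@14:L b2@17:R]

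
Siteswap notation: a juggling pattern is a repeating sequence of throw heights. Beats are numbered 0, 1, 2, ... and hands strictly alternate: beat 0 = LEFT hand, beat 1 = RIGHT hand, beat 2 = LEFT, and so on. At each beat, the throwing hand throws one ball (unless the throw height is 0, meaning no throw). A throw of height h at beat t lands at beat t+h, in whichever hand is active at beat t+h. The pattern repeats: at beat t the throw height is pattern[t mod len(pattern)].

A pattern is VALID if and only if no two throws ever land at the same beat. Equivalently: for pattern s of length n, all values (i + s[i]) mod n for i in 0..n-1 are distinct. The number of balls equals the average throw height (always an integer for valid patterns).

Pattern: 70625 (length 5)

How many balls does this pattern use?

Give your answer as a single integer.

Answer: 4

Derivation:
Pattern = [7, 0, 6, 2, 5], length n = 5
  position 0: throw height = 7, running sum = 7
  position 1: throw height = 0, running sum = 7
  position 2: throw height = 6, running sum = 13
  position 3: throw height = 2, running sum = 15
  position 4: throw height = 5, running sum = 20
Total sum = 20; balls = sum / n = 20 / 5 = 4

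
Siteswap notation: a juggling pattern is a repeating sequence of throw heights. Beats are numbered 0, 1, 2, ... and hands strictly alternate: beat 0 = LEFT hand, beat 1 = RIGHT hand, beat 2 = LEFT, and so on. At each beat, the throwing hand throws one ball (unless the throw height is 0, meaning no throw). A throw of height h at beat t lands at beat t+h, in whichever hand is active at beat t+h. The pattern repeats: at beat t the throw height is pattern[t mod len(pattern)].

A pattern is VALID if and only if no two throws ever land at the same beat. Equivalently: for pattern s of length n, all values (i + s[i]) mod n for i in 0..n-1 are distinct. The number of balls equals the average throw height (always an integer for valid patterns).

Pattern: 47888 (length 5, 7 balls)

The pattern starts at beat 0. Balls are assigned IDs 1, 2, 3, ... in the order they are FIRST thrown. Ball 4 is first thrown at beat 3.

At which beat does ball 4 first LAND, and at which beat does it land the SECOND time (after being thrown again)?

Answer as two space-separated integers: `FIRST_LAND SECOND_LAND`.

Answer: 11 18

Derivation:
Beat 0 (L): throw ball1 h=4 -> lands@4:L; in-air after throw: [b1@4:L]
Beat 1 (R): throw ball2 h=7 -> lands@8:L; in-air after throw: [b1@4:L b2@8:L]
Beat 2 (L): throw ball3 h=8 -> lands@10:L; in-air after throw: [b1@4:L b2@8:L b3@10:L]
Beat 3 (R): throw ball4 h=8 -> lands@11:R; in-air after throw: [b1@4:L b2@8:L b3@10:L b4@11:R]
Beat 4 (L): throw ball1 h=8 -> lands@12:L; in-air after throw: [b2@8:L b3@10:L b4@11:R b1@12:L]
Beat 5 (R): throw ball5 h=4 -> lands@9:R; in-air after throw: [b2@8:L b5@9:R b3@10:L b4@11:R b1@12:L]
Beat 6 (L): throw ball6 h=7 -> lands@13:R; in-air after throw: [b2@8:L b5@9:R b3@10:L b4@11:R b1@12:L b6@13:R]
Beat 7 (R): throw ball7 h=8 -> lands@15:R; in-air after throw: [b2@8:L b5@9:R b3@10:L b4@11:R b1@12:L b6@13:R b7@15:R]
Beat 8 (L): throw ball2 h=8 -> lands@16:L; in-air after throw: [b5@9:R b3@10:L b4@11:R b1@12:L b6@13:R b7@15:R b2@16:L]
Beat 9 (R): throw ball5 h=8 -> lands@17:R; in-air after throw: [b3@10:L b4@11:R b1@12:L b6@13:R b7@15:R b2@16:L b5@17:R]
Beat 10 (L): throw ball3 h=4 -> lands@14:L; in-air after throw: [b4@11:R b1@12:L b6@13:R b3@14:L b7@15:R b2@16:L b5@17:R]
Beat 11 (R): throw ball4 h=7 -> lands@18:L; in-air after throw: [b1@12:L b6@13:R b3@14:L b7@15:R b2@16:L b5@17:R b4@18:L]
Beat 12 (L): throw ball1 h=8 -> lands@20:L; in-air after throw: [b6@13:R b3@14:L b7@15:R b2@16:L b5@17:R b4@18:L b1@20:L]
Beat 13 (R): throw ball6 h=8 -> lands@21:R; in-air after throw: [b3@14:L b7@15:R b2@16:L b5@17:R b4@18:L b1@20:L b6@21:R]
Ball 4: thrown@3 h=8 -> first land @11; rethrown@11 h=7 -> second land @18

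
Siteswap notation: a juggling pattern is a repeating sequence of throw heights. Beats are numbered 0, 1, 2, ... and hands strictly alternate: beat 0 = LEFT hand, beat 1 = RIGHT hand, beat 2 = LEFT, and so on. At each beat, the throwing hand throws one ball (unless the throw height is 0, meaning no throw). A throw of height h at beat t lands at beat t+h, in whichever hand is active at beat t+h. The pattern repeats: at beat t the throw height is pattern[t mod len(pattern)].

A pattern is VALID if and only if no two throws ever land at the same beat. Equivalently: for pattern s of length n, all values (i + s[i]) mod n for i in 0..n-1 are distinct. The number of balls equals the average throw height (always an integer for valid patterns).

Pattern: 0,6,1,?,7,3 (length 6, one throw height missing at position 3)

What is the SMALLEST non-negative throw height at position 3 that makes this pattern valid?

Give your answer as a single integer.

Answer: 1

Derivation:
i=0: (0 + 0) mod 6 = 0
i=1: (1 + 6) mod 6 = 1
i=2: (2 + 1) mod 6 = 3
i=3: s[i]=? (unknown)
i=4: (4 + 7) mod 6 = 5
i=5: (5 + 3) mod 6 = 2
Known residues: [0, 1, 2, 3, 5]; need a permutation of 0..5, so missing residue r = 4
Need (3 + s) mod 6 = 4; smallest s = (4 - 3) mod 6 = 1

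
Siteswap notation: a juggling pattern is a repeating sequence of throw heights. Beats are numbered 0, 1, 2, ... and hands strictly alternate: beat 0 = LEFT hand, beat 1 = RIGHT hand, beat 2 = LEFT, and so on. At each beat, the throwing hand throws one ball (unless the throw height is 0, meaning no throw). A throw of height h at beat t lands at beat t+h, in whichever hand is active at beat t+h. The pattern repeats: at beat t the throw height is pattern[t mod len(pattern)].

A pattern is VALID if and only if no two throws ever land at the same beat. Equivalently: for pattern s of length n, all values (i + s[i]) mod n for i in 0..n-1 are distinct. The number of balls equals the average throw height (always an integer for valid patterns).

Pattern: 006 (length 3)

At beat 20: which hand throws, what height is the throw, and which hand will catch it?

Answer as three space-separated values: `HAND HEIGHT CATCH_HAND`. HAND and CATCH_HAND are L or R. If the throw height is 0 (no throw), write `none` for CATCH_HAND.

Answer: L 6 L

Derivation:
Beat 20: 20 mod 2 = 0, so hand = L
Throw height = pattern[20 mod 3] = pattern[2] = 6
Lands at beat 20+6=26, 26 mod 2 = 0, so catch hand = L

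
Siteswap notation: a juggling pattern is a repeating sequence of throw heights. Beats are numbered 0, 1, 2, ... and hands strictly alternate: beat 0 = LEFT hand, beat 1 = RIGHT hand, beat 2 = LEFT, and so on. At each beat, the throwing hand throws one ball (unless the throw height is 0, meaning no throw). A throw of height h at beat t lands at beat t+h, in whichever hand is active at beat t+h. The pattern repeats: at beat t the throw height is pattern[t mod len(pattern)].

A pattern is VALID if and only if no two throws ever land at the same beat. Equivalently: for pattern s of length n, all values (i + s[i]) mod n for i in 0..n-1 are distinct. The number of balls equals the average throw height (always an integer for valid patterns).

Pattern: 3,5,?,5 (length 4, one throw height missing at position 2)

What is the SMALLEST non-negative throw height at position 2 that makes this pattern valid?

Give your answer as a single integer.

Answer: 3

Derivation:
i=0: (0 + 3) mod 4 = 3
i=1: (1 + 5) mod 4 = 2
i=2: s[i]=? (unknown)
i=3: (3 + 5) mod 4 = 0
Known residues: [0, 2, 3]; need a permutation of 0..3, so missing residue r = 1
Need (2 + s) mod 4 = 1; smallest s = (1 - 2) mod 4 = 3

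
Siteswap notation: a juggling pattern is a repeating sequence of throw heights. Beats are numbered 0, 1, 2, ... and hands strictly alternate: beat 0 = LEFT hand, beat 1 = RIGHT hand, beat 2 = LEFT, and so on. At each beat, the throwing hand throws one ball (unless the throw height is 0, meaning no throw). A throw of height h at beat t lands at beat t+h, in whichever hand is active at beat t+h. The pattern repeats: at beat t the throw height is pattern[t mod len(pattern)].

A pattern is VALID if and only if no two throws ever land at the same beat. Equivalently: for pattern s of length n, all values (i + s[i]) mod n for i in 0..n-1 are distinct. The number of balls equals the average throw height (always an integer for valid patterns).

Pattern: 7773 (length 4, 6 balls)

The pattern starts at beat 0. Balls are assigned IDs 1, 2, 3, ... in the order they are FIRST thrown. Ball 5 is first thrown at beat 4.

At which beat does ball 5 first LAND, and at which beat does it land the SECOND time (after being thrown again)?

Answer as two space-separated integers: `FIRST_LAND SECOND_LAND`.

Beat 0 (L): throw ball1 h=7 -> lands@7:R; in-air after throw: [b1@7:R]
Beat 1 (R): throw ball2 h=7 -> lands@8:L; in-air after throw: [b1@7:R b2@8:L]
Beat 2 (L): throw ball3 h=7 -> lands@9:R; in-air after throw: [b1@7:R b2@8:L b3@9:R]
Beat 3 (R): throw ball4 h=3 -> lands@6:L; in-air after throw: [b4@6:L b1@7:R b2@8:L b3@9:R]
Beat 4 (L): throw ball5 h=7 -> lands@11:R; in-air after throw: [b4@6:L b1@7:R b2@8:L b3@9:R b5@11:R]
Beat 5 (R): throw ball6 h=7 -> lands@12:L; in-air after throw: [b4@6:L b1@7:R b2@8:L b3@9:R b5@11:R b6@12:L]
Beat 6 (L): throw ball4 h=7 -> lands@13:R; in-air after throw: [b1@7:R b2@8:L b3@9:R b5@11:R b6@12:L b4@13:R]
Beat 7 (R): throw ball1 h=3 -> lands@10:L; in-air after throw: [b2@8:L b3@9:R b1@10:L b5@11:R b6@12:L b4@13:R]
Beat 8 (L): throw ball2 h=7 -> lands@15:R; in-air after throw: [b3@9:R b1@10:L b5@11:R b6@12:L b4@13:R b2@15:R]
Beat 9 (R): throw ball3 h=7 -> lands@16:L; in-air after throw: [b1@10:L b5@11:R b6@12:L b4@13:R b2@15:R b3@16:L]
Beat 10 (L): throw ball1 h=7 -> lands@17:R; in-air after throw: [b5@11:R b6@12:L b4@13:R b2@15:R b3@16:L b1@17:R]
Beat 11 (R): throw ball5 h=3 -> lands@14:L; in-air after throw: [b6@12:L b4@13:R b5@14:L b2@15:R b3@16:L b1@17:R]
Beat 12 (L): throw ball6 h=7 -> lands@19:R; in-air after throw: [b4@13:R b5@14:L b2@15:R b3@16:L b1@17:R b6@19:R]
Beat 13 (R): throw ball4 h=7 -> lands@20:L; in-air after throw: [b5@14:L b2@15:R b3@16:L b1@17:R b6@19:R b4@20:L]
Beat 14 (L): throw ball5 h=7 -> lands@21:R; in-air after throw: [b2@15:R b3@16:L b1@17:R b6@19:R b4@20:L b5@21:R]
Ball 5: thrown@4 h=7 -> first land @11; rethrown@11 h=3 -> second land @14

Answer: 11 14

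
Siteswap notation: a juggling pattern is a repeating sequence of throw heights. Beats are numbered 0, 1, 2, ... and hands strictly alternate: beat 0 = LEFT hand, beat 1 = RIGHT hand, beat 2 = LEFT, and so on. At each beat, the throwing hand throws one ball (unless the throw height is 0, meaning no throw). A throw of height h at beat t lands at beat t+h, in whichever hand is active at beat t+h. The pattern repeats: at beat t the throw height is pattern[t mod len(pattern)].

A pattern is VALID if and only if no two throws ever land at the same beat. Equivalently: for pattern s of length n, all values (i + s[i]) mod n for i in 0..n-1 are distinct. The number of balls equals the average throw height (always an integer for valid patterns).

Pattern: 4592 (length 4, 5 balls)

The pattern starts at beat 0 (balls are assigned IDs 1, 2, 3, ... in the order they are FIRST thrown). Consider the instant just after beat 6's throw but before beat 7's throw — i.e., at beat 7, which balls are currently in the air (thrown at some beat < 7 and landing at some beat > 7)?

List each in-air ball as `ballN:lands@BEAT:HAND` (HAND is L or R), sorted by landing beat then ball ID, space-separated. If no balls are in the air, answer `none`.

Answer: ball1:lands@8:L ball4:lands@10:L ball3:lands@11:R ball2:lands@15:R

Derivation:
Beat 0 (L): throw ball1 h=4 -> lands@4:L; in-air after throw: [b1@4:L]
Beat 1 (R): throw ball2 h=5 -> lands@6:L; in-air after throw: [b1@4:L b2@6:L]
Beat 2 (L): throw ball3 h=9 -> lands@11:R; in-air after throw: [b1@4:L b2@6:L b3@11:R]
Beat 3 (R): throw ball4 h=2 -> lands@5:R; in-air after throw: [b1@4:L b4@5:R b2@6:L b3@11:R]
Beat 4 (L): throw ball1 h=4 -> lands@8:L; in-air after throw: [b4@5:R b2@6:L b1@8:L b3@11:R]
Beat 5 (R): throw ball4 h=5 -> lands@10:L; in-air after throw: [b2@6:L b1@8:L b4@10:L b3@11:R]
Beat 6 (L): throw ball2 h=9 -> lands@15:R; in-air after throw: [b1@8:L b4@10:L b3@11:R b2@15:R]
Beat 7 (R): throw ball5 h=2 -> lands@9:R; in-air after throw: [b1@8:L b5@9:R b4@10:L b3@11:R b2@15:R]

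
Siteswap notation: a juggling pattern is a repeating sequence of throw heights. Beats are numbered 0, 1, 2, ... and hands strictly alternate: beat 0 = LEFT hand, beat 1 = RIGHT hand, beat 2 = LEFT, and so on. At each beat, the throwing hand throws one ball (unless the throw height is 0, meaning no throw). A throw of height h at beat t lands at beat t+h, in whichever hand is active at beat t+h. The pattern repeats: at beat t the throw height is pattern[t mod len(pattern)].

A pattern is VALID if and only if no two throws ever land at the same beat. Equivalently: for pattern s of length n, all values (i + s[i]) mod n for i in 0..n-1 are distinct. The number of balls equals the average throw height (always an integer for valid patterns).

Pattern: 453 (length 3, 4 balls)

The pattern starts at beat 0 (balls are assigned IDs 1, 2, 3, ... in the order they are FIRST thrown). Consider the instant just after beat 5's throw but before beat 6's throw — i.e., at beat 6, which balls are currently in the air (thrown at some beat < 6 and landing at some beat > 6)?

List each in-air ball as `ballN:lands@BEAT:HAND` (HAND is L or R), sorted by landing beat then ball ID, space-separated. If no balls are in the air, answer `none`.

Answer: ball4:lands@7:R ball3:lands@8:L ball1:lands@9:R

Derivation:
Beat 0 (L): throw ball1 h=4 -> lands@4:L; in-air after throw: [b1@4:L]
Beat 1 (R): throw ball2 h=5 -> lands@6:L; in-air after throw: [b1@4:L b2@6:L]
Beat 2 (L): throw ball3 h=3 -> lands@5:R; in-air after throw: [b1@4:L b3@5:R b2@6:L]
Beat 3 (R): throw ball4 h=4 -> lands@7:R; in-air after throw: [b1@4:L b3@5:R b2@6:L b4@7:R]
Beat 4 (L): throw ball1 h=5 -> lands@9:R; in-air after throw: [b3@5:R b2@6:L b4@7:R b1@9:R]
Beat 5 (R): throw ball3 h=3 -> lands@8:L; in-air after throw: [b2@6:L b4@7:R b3@8:L b1@9:R]
Beat 6 (L): throw ball2 h=4 -> lands@10:L; in-air after throw: [b4@7:R b3@8:L b1@9:R b2@10:L]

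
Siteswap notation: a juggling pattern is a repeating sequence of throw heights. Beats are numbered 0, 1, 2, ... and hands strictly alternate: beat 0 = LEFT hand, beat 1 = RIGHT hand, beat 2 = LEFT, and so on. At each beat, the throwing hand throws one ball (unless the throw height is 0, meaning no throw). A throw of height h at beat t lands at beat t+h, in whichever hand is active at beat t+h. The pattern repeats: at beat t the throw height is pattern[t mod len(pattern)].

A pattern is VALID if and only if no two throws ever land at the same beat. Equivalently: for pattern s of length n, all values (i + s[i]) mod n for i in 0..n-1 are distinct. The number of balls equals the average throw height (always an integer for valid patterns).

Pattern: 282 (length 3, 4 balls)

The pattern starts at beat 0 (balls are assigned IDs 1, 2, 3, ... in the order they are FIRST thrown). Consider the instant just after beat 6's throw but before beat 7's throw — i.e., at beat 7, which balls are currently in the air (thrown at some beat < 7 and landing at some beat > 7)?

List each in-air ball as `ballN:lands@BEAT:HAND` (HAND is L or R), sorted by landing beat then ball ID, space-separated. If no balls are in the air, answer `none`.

Beat 0 (L): throw ball1 h=2 -> lands@2:L; in-air after throw: [b1@2:L]
Beat 1 (R): throw ball2 h=8 -> lands@9:R; in-air after throw: [b1@2:L b2@9:R]
Beat 2 (L): throw ball1 h=2 -> lands@4:L; in-air after throw: [b1@4:L b2@9:R]
Beat 3 (R): throw ball3 h=2 -> lands@5:R; in-air after throw: [b1@4:L b3@5:R b2@9:R]
Beat 4 (L): throw ball1 h=8 -> lands@12:L; in-air after throw: [b3@5:R b2@9:R b1@12:L]
Beat 5 (R): throw ball3 h=2 -> lands@7:R; in-air after throw: [b3@7:R b2@9:R b1@12:L]
Beat 6 (L): throw ball4 h=2 -> lands@8:L; in-air after throw: [b3@7:R b4@8:L b2@9:R b1@12:L]
Beat 7 (R): throw ball3 h=8 -> lands@15:R; in-air after throw: [b4@8:L b2@9:R b1@12:L b3@15:R]

Answer: ball4:lands@8:L ball2:lands@9:R ball1:lands@12:L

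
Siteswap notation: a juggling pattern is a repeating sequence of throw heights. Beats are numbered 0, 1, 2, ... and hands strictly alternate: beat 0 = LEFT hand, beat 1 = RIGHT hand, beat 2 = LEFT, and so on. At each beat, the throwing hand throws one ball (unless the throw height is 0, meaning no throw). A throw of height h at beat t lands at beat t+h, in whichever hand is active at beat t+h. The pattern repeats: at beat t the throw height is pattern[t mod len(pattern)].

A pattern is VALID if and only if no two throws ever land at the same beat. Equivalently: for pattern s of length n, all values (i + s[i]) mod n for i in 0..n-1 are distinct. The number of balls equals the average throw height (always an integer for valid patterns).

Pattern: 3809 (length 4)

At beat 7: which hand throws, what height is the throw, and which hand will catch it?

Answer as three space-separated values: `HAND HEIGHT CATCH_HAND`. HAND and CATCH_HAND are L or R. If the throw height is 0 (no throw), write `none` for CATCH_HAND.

Beat 7: 7 mod 2 = 1, so hand = R
Throw height = pattern[7 mod 4] = pattern[3] = 9
Lands at beat 7+9=16, 16 mod 2 = 0, so catch hand = L

Answer: R 9 L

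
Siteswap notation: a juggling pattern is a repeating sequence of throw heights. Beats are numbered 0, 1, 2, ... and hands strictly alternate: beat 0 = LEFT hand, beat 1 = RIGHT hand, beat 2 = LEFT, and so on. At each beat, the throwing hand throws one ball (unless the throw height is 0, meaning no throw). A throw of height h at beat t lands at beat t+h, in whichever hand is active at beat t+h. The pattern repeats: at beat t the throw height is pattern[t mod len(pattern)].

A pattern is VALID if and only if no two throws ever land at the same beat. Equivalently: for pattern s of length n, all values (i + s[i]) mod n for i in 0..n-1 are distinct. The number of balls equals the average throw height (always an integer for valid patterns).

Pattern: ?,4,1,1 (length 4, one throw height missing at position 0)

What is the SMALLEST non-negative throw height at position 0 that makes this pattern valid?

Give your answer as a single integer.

i=0: s[i]=? (unknown)
i=1: (1 + 4) mod 4 = 1
i=2: (2 + 1) mod 4 = 3
i=3: (3 + 1) mod 4 = 0
Known residues: [0, 1, 3]; need a permutation of 0..3, so missing residue r = 2
Need (0 + s) mod 4 = 2; smallest s = (2 - 0) mod 4 = 2

Answer: 2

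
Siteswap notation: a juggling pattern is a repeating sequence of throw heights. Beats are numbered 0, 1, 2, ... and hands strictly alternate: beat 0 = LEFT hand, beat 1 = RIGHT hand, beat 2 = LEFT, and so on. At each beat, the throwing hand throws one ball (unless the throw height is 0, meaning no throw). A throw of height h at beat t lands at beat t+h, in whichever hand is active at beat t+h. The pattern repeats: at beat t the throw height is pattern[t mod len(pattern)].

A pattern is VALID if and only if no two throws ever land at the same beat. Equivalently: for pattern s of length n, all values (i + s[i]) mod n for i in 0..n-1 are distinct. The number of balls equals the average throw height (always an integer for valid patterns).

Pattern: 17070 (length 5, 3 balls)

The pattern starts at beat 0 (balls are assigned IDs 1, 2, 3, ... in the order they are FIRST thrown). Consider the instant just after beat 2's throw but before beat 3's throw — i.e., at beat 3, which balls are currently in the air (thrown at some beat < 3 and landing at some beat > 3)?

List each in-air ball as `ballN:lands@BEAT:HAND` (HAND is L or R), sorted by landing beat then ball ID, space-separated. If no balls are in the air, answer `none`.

Answer: ball1:lands@8:L

Derivation:
Beat 0 (L): throw ball1 h=1 -> lands@1:R; in-air after throw: [b1@1:R]
Beat 1 (R): throw ball1 h=7 -> lands@8:L; in-air after throw: [b1@8:L]
Beat 3 (R): throw ball2 h=7 -> lands@10:L; in-air after throw: [b1@8:L b2@10:L]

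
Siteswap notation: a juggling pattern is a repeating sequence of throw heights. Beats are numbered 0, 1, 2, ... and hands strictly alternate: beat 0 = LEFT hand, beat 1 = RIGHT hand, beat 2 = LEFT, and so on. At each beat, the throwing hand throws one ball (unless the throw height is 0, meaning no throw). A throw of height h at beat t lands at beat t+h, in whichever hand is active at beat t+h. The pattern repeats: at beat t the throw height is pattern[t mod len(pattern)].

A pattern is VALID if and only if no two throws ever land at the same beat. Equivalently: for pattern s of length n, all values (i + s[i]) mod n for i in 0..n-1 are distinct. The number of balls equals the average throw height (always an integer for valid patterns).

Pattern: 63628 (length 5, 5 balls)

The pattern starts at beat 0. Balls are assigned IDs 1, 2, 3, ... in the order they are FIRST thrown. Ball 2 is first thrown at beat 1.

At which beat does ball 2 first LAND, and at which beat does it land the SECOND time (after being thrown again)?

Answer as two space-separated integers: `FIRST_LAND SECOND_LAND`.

Beat 0 (L): throw ball1 h=6 -> lands@6:L; in-air after throw: [b1@6:L]
Beat 1 (R): throw ball2 h=3 -> lands@4:L; in-air after throw: [b2@4:L b1@6:L]
Beat 2 (L): throw ball3 h=6 -> lands@8:L; in-air after throw: [b2@4:L b1@6:L b3@8:L]
Beat 3 (R): throw ball4 h=2 -> lands@5:R; in-air after throw: [b2@4:L b4@5:R b1@6:L b3@8:L]
Beat 4 (L): throw ball2 h=8 -> lands@12:L; in-air after throw: [b4@5:R b1@6:L b3@8:L b2@12:L]
Beat 5 (R): throw ball4 h=6 -> lands@11:R; in-air after throw: [b1@6:L b3@8:L b4@11:R b2@12:L]
Beat 6 (L): throw ball1 h=3 -> lands@9:R; in-air after throw: [b3@8:L b1@9:R b4@11:R b2@12:L]
Beat 7 (R): throw ball5 h=6 -> lands@13:R; in-air after throw: [b3@8:L b1@9:R b4@11:R b2@12:L b5@13:R]
Beat 8 (L): throw ball3 h=2 -> lands@10:L; in-air after throw: [b1@9:R b3@10:L b4@11:R b2@12:L b5@13:R]
Beat 9 (R): throw ball1 h=8 -> lands@17:R; in-air after throw: [b3@10:L b4@11:R b2@12:L b5@13:R b1@17:R]
Beat 10 (L): throw ball3 h=6 -> lands@16:L; in-air after throw: [b4@11:R b2@12:L b5@13:R b3@16:L b1@17:R]
Beat 11 (R): throw ball4 h=3 -> lands@14:L; in-air after throw: [b2@12:L b5@13:R b4@14:L b3@16:L b1@17:R]
Beat 12 (L): throw ball2 h=6 -> lands@18:L; in-air after throw: [b5@13:R b4@14:L b3@16:L b1@17:R b2@18:L]
Ball 2: thrown@1 h=3 -> first land @4; rethrown@4 h=8 -> second land @12

Answer: 4 12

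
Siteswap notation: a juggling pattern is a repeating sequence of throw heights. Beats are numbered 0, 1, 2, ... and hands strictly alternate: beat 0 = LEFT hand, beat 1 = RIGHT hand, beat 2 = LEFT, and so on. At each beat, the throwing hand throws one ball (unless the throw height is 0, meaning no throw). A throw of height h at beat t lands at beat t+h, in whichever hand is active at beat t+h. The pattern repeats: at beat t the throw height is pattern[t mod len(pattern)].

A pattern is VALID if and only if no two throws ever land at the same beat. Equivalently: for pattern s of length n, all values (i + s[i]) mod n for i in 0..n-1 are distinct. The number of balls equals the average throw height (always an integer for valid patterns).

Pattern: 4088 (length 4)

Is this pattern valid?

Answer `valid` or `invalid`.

i=0: (i + s[i]) mod n = (0 + 4) mod 4 = 0
i=1: (i + s[i]) mod n = (1 + 0) mod 4 = 1
i=2: (i + s[i]) mod n = (2 + 8) mod 4 = 2
i=3: (i + s[i]) mod n = (3 + 8) mod 4 = 3
Residues: [0, 1, 2, 3], distinct: True

Answer: valid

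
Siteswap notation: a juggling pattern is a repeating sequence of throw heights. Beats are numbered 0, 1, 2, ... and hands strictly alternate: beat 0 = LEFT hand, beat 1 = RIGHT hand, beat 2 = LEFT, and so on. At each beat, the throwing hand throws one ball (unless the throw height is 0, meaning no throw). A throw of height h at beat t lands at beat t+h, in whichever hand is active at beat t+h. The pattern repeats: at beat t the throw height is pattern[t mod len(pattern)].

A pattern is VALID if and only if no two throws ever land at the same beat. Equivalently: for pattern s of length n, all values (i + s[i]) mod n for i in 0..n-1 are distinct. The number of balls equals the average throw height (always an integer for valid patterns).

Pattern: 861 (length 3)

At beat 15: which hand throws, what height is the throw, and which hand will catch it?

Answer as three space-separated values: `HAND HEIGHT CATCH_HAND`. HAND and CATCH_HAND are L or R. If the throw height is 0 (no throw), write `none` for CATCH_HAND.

Answer: R 8 R

Derivation:
Beat 15: 15 mod 2 = 1, so hand = R
Throw height = pattern[15 mod 3] = pattern[0] = 8
Lands at beat 15+8=23, 23 mod 2 = 1, so catch hand = R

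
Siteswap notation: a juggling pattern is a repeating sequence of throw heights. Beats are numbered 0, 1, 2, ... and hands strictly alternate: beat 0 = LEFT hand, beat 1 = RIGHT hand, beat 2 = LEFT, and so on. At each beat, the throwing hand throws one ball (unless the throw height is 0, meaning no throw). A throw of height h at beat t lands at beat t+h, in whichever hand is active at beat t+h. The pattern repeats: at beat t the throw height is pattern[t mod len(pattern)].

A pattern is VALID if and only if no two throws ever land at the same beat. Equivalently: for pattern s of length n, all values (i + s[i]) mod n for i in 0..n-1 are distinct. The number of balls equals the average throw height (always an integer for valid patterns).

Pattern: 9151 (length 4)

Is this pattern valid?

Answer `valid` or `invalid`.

i=0: (i + s[i]) mod n = (0 + 9) mod 4 = 1
i=1: (i + s[i]) mod n = (1 + 1) mod 4 = 2
i=2: (i + s[i]) mod n = (2 + 5) mod 4 = 3
i=3: (i + s[i]) mod n = (3 + 1) mod 4 = 0
Residues: [1, 2, 3, 0], distinct: True

Answer: valid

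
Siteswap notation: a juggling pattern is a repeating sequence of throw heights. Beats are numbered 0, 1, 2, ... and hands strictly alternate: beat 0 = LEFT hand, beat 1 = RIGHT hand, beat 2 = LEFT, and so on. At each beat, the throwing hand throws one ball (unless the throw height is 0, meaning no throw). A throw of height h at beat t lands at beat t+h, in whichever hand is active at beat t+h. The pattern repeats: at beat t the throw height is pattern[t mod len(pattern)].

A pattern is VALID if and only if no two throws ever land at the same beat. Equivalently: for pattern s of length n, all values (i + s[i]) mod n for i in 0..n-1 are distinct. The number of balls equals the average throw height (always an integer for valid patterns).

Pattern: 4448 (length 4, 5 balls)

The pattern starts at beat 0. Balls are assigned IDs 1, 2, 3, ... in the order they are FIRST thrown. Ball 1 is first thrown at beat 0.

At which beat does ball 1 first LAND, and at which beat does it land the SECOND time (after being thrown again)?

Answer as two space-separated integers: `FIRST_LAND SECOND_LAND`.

Beat 0 (L): throw ball1 h=4 -> lands@4:L; in-air after throw: [b1@4:L]
Beat 1 (R): throw ball2 h=4 -> lands@5:R; in-air after throw: [b1@4:L b2@5:R]
Beat 2 (L): throw ball3 h=4 -> lands@6:L; in-air after throw: [b1@4:L b2@5:R b3@6:L]
Beat 3 (R): throw ball4 h=8 -> lands@11:R; in-air after throw: [b1@4:L b2@5:R b3@6:L b4@11:R]
Beat 4 (L): throw ball1 h=4 -> lands@8:L; in-air after throw: [b2@5:R b3@6:L b1@8:L b4@11:R]
Beat 5 (R): throw ball2 h=4 -> lands@9:R; in-air after throw: [b3@6:L b1@8:L b2@9:R b4@11:R]
Beat 6 (L): throw ball3 h=4 -> lands@10:L; in-air after throw: [b1@8:L b2@9:R b3@10:L b4@11:R]
Beat 7 (R): throw ball5 h=8 -> lands@15:R; in-air after throw: [b1@8:L b2@9:R b3@10:L b4@11:R b5@15:R]
Beat 8 (L): throw ball1 h=4 -> lands@12:L; in-air after throw: [b2@9:R b3@10:L b4@11:R b1@12:L b5@15:R]
Ball 1: thrown@0 h=4 -> first land @4; rethrown@4 h=4 -> second land @8

Answer: 4 8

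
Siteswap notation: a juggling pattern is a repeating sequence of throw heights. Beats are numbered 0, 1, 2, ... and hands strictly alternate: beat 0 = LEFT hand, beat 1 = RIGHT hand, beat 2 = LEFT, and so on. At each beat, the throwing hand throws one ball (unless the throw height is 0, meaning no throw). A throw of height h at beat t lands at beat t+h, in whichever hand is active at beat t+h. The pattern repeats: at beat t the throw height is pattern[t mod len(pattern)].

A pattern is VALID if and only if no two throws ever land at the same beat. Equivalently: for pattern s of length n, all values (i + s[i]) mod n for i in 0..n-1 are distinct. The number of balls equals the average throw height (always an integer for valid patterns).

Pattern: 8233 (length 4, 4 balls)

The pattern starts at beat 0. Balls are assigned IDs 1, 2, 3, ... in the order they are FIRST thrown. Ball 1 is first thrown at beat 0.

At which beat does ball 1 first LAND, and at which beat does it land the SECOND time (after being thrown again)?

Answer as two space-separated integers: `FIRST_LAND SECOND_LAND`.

Answer: 8 16

Derivation:
Beat 0 (L): throw ball1 h=8 -> lands@8:L; in-air after throw: [b1@8:L]
Beat 1 (R): throw ball2 h=2 -> lands@3:R; in-air after throw: [b2@3:R b1@8:L]
Beat 2 (L): throw ball3 h=3 -> lands@5:R; in-air after throw: [b2@3:R b3@5:R b1@8:L]
Beat 3 (R): throw ball2 h=3 -> lands@6:L; in-air after throw: [b3@5:R b2@6:L b1@8:L]
Beat 4 (L): throw ball4 h=8 -> lands@12:L; in-air after throw: [b3@5:R b2@6:L b1@8:L b4@12:L]
Beat 5 (R): throw ball3 h=2 -> lands@7:R; in-air after throw: [b2@6:L b3@7:R b1@8:L b4@12:L]
Beat 6 (L): throw ball2 h=3 -> lands@9:R; in-air after throw: [b3@7:R b1@8:L b2@9:R b4@12:L]
Beat 7 (R): throw ball3 h=3 -> lands@10:L; in-air after throw: [b1@8:L b2@9:R b3@10:L b4@12:L]
Beat 8 (L): throw ball1 h=8 -> lands@16:L; in-air after throw: [b2@9:R b3@10:L b4@12:L b1@16:L]
Beat 9 (R): throw ball2 h=2 -> lands@11:R; in-air after throw: [b3@10:L b2@11:R b4@12:L b1@16:L]
Beat 10 (L): throw ball3 h=3 -> lands@13:R; in-air after throw: [b2@11:R b4@12:L b3@13:R b1@16:L]
Beat 11 (R): throw ball2 h=3 -> lands@14:L; in-air after throw: [b4@12:L b3@13:R b2@14:L b1@16:L]
Beat 12 (L): throw ball4 h=8 -> lands@20:L; in-air after throw: [b3@13:R b2@14:L b1@16:L b4@20:L]
Beat 13 (R): throw ball3 h=2 -> lands@15:R; in-air after throw: [b2@14:L b3@15:R b1@16:L b4@20:L]
Beat 14 (L): throw ball2 h=3 -> lands@17:R; in-air after throw: [b3@15:R b1@16:L b2@17:R b4@20:L]
Beat 15 (R): throw ball3 h=3 -> lands@18:L; in-air after throw: [b1@16:L b2@17:R b3@18:L b4@20:L]
Beat 16 (L): throw ball1 h=8 -> lands@24:L; in-air after throw: [b2@17:R b3@18:L b4@20:L b1@24:L]
Ball 1: thrown@0 h=8 -> first land @8; rethrown@8 h=8 -> second land @16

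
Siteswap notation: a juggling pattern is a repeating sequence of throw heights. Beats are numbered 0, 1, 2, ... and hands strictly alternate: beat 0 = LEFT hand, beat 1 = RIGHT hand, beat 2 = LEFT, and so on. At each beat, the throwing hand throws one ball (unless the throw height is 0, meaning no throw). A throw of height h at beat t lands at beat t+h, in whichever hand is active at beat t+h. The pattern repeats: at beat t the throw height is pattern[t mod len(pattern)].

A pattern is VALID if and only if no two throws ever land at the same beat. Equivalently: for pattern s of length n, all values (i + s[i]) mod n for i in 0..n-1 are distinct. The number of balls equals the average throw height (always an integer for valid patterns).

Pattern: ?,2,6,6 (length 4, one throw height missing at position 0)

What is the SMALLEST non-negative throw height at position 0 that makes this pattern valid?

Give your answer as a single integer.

i=0: s[i]=? (unknown)
i=1: (1 + 2) mod 4 = 3
i=2: (2 + 6) mod 4 = 0
i=3: (3 + 6) mod 4 = 1
Known residues: [0, 1, 3]; need a permutation of 0..3, so missing residue r = 2
Need (0 + s) mod 4 = 2; smallest s = (2 - 0) mod 4 = 2

Answer: 2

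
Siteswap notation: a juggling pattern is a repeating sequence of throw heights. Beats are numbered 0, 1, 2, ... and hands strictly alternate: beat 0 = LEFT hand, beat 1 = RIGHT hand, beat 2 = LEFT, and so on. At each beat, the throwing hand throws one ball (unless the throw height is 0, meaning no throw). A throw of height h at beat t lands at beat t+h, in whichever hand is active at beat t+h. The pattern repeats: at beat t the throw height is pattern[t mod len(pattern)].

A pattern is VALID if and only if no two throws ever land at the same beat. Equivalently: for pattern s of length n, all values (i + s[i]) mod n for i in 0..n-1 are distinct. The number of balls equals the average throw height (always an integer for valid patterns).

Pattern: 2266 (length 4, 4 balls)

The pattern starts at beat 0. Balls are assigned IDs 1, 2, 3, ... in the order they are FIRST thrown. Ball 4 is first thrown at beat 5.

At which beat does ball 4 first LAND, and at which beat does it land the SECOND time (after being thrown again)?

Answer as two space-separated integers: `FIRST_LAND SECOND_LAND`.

Answer: 7 13

Derivation:
Beat 0 (L): throw ball1 h=2 -> lands@2:L; in-air after throw: [b1@2:L]
Beat 1 (R): throw ball2 h=2 -> lands@3:R; in-air after throw: [b1@2:L b2@3:R]
Beat 2 (L): throw ball1 h=6 -> lands@8:L; in-air after throw: [b2@3:R b1@8:L]
Beat 3 (R): throw ball2 h=6 -> lands@9:R; in-air after throw: [b1@8:L b2@9:R]
Beat 4 (L): throw ball3 h=2 -> lands@6:L; in-air after throw: [b3@6:L b1@8:L b2@9:R]
Beat 5 (R): throw ball4 h=2 -> lands@7:R; in-air after throw: [b3@6:L b4@7:R b1@8:L b2@9:R]
Beat 6 (L): throw ball3 h=6 -> lands@12:L; in-air after throw: [b4@7:R b1@8:L b2@9:R b3@12:L]
Beat 7 (R): throw ball4 h=6 -> lands@13:R; in-air after throw: [b1@8:L b2@9:R b3@12:L b4@13:R]
Beat 8 (L): throw ball1 h=2 -> lands@10:L; in-air after throw: [b2@9:R b1@10:L b3@12:L b4@13:R]
Beat 9 (R): throw ball2 h=2 -> lands@11:R; in-air after throw: [b1@10:L b2@11:R b3@12:L b4@13:R]
Beat 10 (L): throw ball1 h=6 -> lands@16:L; in-air after throw: [b2@11:R b3@12:L b4@13:R b1@16:L]
Beat 11 (R): throw ball2 h=6 -> lands@17:R; in-air after throw: [b3@12:L b4@13:R b1@16:L b2@17:R]
Beat 12 (L): throw ball3 h=2 -> lands@14:L; in-air after throw: [b4@13:R b3@14:L b1@16:L b2@17:R]
Beat 13 (R): throw ball4 h=2 -> lands@15:R; in-air after throw: [b3@14:L b4@15:R b1@16:L b2@17:R]
Ball 4: thrown@5 h=2 -> first land @7; rethrown@7 h=6 -> second land @13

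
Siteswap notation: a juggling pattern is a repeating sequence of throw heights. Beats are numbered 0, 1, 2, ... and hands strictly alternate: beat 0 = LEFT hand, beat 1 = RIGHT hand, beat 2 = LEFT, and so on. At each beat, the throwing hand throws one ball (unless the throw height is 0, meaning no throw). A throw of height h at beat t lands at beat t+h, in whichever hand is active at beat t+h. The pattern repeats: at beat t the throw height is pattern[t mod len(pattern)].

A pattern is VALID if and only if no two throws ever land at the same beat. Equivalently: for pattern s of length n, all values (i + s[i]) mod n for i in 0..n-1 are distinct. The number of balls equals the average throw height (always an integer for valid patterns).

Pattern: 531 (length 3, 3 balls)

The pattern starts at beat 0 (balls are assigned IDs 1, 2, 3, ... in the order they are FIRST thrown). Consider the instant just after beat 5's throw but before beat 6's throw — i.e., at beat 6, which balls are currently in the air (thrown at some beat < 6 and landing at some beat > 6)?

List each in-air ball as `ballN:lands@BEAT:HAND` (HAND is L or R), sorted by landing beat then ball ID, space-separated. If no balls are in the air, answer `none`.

Beat 0 (L): throw ball1 h=5 -> lands@5:R; in-air after throw: [b1@5:R]
Beat 1 (R): throw ball2 h=3 -> lands@4:L; in-air after throw: [b2@4:L b1@5:R]
Beat 2 (L): throw ball3 h=1 -> lands@3:R; in-air after throw: [b3@3:R b2@4:L b1@5:R]
Beat 3 (R): throw ball3 h=5 -> lands@8:L; in-air after throw: [b2@4:L b1@5:R b3@8:L]
Beat 4 (L): throw ball2 h=3 -> lands@7:R; in-air after throw: [b1@5:R b2@7:R b3@8:L]
Beat 5 (R): throw ball1 h=1 -> lands@6:L; in-air after throw: [b1@6:L b2@7:R b3@8:L]
Beat 6 (L): throw ball1 h=5 -> lands@11:R; in-air after throw: [b2@7:R b3@8:L b1@11:R]

Answer: ball2:lands@7:R ball3:lands@8:L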